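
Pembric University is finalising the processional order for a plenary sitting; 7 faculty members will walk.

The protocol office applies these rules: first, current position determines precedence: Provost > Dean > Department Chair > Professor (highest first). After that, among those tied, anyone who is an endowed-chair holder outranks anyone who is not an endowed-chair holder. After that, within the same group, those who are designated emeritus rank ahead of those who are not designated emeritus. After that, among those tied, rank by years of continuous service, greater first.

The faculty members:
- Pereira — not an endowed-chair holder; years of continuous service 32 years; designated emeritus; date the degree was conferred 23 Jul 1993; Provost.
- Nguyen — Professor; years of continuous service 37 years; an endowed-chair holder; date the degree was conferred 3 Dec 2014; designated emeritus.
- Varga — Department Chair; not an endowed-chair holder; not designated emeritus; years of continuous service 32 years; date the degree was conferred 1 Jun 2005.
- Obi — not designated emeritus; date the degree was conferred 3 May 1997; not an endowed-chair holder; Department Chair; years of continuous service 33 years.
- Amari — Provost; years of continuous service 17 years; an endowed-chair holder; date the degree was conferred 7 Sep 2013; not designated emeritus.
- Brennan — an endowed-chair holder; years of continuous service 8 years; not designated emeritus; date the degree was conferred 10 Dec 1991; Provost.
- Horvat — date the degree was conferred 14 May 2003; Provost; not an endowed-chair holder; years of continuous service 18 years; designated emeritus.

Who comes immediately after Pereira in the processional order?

By current position: Amari, Brennan, Pereira and Horvat (Provost); then Obi and Varga (Department Chair); then Nguyen (Professor).
Among Amari, Brennan, Pereira and Horvat, an endowed-chair holder before not an endowed-chair holder: Amari and Brennan (an endowed-chair holder) before Pereira and Horvat (not an endowed-chair holder).
Amari and Brennan are each not designated emeritus, so the next rule applies.
Among Amari and Brennan, by years of continuous service (higher first): Amari (17 years) before Brennan (8 years).
Pereira and Horvat are each designated emeritus, so the next rule applies.
Among Pereira and Horvat, by years of continuous service (higher first): Pereira (32 years) before Horvat (18 years).
Obi and Varga are each not an endowed-chair holder, so the next rule applies.
Obi and Varga are each not designated emeritus, so the next rule applies.
Among Obi and Varga, by years of continuous service (higher first): Obi (33 years) before Varga (32 years).
Order: Amari, Brennan, Pereira, Horvat, Obi, Varga, Nguyen.

Horvat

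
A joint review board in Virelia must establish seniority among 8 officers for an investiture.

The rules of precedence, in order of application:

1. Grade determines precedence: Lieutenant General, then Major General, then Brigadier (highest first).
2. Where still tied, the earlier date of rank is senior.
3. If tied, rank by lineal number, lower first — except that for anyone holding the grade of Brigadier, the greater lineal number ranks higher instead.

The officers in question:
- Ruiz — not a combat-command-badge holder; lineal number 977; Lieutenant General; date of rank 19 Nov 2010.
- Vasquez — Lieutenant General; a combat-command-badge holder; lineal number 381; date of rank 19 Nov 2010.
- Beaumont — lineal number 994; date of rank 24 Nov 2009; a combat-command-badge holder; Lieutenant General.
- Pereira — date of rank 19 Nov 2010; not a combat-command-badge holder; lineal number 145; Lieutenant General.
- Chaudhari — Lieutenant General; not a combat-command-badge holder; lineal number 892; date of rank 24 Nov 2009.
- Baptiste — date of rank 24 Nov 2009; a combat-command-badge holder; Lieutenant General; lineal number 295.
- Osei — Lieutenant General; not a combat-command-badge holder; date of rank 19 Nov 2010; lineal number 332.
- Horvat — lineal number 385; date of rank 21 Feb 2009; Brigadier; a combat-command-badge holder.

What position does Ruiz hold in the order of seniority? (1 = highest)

7

By grade: Baptiste, Chaudhari, Beaumont, Pereira, Osei, Vasquez and Ruiz (Lieutenant General); then Horvat (Brigadier).
Among Baptiste, Chaudhari, Beaumont, Pereira, Osei, Vasquez and Ruiz, by date of rank (earlier first): Baptiste, Chaudhari and Beaumont (24 Nov 2009) before Pereira, Osei, Vasquez and Ruiz (19 Nov 2010).
Among Baptiste, Chaudhari and Beaumont, by lineal number (lower first): Baptiste (295) before Chaudhari (892) before Beaumont (994).
Among Pereira, Osei, Vasquez and Ruiz, by lineal number (lower first): Pereira (145) before Osei (332) before Vasquez (381) before Ruiz (977).
Order: Baptiste, Chaudhari, Beaumont, Pereira, Osei, Vasquez, Ruiz, Horvat. So position 7.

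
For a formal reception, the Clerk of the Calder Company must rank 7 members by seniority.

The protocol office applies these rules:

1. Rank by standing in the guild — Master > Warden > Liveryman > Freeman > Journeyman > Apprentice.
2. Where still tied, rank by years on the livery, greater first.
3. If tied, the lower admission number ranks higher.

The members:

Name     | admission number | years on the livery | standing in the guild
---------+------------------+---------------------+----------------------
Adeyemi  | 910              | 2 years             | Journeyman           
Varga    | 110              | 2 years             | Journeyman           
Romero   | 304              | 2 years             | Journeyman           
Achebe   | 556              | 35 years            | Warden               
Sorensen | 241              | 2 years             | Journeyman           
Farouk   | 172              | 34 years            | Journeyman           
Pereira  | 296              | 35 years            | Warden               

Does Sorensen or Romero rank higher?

Sorensen

By standing in the guild: Pereira and Achebe (Warden); then Farouk, Varga, Sorensen, Romero and Adeyemi (Journeyman).
Pereira and Achebe both have years on the livery 35 years, so the next rule applies.
Among Pereira and Achebe, by admission number (lower first): Pereira (296) before Achebe (556).
Among Farouk, Varga, Sorensen, Romero and Adeyemi, by years on the livery (higher first): Farouk (34 years) before Varga, Sorensen, Romero and Adeyemi (2 years).
Among Varga, Sorensen, Romero and Adeyemi, by admission number (lower first): Varga (110) before Sorensen (241) before Romero (304) before Adeyemi (910).
So Sorensen takes precedence.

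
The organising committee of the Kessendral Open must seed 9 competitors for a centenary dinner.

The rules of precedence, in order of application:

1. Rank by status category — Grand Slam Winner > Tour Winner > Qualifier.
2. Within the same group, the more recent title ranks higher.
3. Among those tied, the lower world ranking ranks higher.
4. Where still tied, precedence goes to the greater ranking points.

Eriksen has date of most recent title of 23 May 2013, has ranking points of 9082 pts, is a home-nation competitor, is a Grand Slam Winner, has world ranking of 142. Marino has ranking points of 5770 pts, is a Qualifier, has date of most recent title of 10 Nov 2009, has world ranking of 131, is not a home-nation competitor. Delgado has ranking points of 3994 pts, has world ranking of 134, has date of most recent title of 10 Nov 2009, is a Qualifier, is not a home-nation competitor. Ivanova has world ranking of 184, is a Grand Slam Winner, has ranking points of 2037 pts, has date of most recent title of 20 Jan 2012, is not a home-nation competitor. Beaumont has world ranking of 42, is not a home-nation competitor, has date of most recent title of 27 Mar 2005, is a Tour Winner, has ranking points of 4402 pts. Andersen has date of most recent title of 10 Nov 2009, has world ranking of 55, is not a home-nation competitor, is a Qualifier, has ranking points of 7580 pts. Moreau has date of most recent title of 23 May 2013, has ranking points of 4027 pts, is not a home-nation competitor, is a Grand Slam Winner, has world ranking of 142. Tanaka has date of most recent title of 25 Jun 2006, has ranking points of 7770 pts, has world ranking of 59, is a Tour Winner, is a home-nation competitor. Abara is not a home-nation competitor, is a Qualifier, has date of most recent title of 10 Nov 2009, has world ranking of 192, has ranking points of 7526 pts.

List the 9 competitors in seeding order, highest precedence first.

Eriksen, Moreau, Ivanova, Tanaka, Beaumont, Andersen, Marino, Delgado, Abara

By status category: Eriksen, Moreau and Ivanova (Grand Slam Winner); then Tanaka and Beaumont (Tour Winner); then Andersen, Marino, Delgado and Abara (Qualifier).
Among Eriksen, Moreau and Ivanova, by date of most recent title (later first): Eriksen and Moreau (23 May 2013) before Ivanova (20 Jan 2012).
Eriksen and Moreau both have world ranking 142, so the next rule applies.
Among Eriksen and Moreau, by ranking points (higher first): Eriksen (9082 pts) before Moreau (4027 pts).
Among Tanaka and Beaumont, by date of most recent title (later first): Tanaka (25 Jun 2006) before Beaumont (27 Mar 2005).
Andersen, Marino, Delgado and Abara all have date of most recent title 10 Nov 2009, so the next rule applies.
Among Andersen, Marino, Delgado and Abara, by world ranking (lower first): Andersen (55) before Marino (131) before Delgado (134) before Abara (192).
Full order: Eriksen, Moreau, Ivanova, Tanaka, Beaumont, Andersen, Marino, Delgado, Abara.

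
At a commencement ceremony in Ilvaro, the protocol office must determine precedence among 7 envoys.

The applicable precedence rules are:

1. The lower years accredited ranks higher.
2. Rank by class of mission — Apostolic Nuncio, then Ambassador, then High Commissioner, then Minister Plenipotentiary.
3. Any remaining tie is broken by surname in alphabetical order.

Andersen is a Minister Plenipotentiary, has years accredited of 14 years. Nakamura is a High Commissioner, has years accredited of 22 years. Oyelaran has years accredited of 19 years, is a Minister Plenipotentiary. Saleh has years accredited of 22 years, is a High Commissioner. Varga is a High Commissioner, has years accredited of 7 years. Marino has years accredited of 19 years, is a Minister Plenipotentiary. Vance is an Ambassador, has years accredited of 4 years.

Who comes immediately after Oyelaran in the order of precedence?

By years accredited (lower first): Vance (4 years); then Varga (7 years); then Andersen (14 years); then Marino and Oyelaran (both 19 years); then Nakamura and Saleh (both 22 years).
Marino and Oyelaran are each Minister Plenipotentiary, so the next rule applies.
Among Marino and Oyelaran, alphabetically by surname: Marino before Oyelaran.
Nakamura and Saleh are each High Commissioner, so the next rule applies.
Among Nakamura and Saleh, alphabetically by surname: Nakamura before Saleh.
Order: Vance, Varga, Andersen, Marino, Oyelaran, Nakamura, Saleh.

Nakamura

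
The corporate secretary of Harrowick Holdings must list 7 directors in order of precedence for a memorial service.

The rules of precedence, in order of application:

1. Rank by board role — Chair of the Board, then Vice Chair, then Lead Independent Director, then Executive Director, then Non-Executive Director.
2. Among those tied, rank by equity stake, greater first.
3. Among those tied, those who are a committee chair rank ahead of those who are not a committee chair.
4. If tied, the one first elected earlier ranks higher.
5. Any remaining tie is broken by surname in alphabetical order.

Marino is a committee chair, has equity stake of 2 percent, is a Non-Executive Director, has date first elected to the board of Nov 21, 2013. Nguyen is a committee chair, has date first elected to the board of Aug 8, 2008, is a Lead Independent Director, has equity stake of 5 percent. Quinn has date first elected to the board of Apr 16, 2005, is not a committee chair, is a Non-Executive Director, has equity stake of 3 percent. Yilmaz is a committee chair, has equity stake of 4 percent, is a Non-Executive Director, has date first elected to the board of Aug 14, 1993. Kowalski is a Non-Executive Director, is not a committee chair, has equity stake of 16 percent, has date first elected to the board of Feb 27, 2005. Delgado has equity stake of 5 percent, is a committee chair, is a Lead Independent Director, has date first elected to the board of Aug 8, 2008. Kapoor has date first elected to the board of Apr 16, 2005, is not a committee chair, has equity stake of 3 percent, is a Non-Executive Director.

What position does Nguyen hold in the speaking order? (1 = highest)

By board role: Delgado and Nguyen (Lead Independent Director); then Kowalski, Yilmaz, Kapoor, Quinn and Marino (Non-Executive Director).
Delgado and Nguyen both have equity stake 5 percent, so the next rule applies.
Delgado and Nguyen are each a committee chair, so the next rule applies.
Delgado and Nguyen both have date first elected to the board Aug 8, 2008, so the next rule applies.
Among Delgado and Nguyen, alphabetically by surname: Delgado before Nguyen.
Among Kowalski, Yilmaz, Kapoor, Quinn and Marino, by equity stake (higher first): Kowalski (16 percent) before Yilmaz (4 percent) before Kapoor and Quinn (3 percent) before Marino (2 percent).
Kapoor and Quinn are each not a committee chair, so the next rule applies.
Kapoor and Quinn both have date first elected to the board Apr 16, 2005, so the next rule applies.
Among Kapoor and Quinn, alphabetically by surname: Kapoor before Quinn.
Order: Delgado, Nguyen, Kowalski, Yilmaz, Kapoor, Quinn, Marino. So position 2.

2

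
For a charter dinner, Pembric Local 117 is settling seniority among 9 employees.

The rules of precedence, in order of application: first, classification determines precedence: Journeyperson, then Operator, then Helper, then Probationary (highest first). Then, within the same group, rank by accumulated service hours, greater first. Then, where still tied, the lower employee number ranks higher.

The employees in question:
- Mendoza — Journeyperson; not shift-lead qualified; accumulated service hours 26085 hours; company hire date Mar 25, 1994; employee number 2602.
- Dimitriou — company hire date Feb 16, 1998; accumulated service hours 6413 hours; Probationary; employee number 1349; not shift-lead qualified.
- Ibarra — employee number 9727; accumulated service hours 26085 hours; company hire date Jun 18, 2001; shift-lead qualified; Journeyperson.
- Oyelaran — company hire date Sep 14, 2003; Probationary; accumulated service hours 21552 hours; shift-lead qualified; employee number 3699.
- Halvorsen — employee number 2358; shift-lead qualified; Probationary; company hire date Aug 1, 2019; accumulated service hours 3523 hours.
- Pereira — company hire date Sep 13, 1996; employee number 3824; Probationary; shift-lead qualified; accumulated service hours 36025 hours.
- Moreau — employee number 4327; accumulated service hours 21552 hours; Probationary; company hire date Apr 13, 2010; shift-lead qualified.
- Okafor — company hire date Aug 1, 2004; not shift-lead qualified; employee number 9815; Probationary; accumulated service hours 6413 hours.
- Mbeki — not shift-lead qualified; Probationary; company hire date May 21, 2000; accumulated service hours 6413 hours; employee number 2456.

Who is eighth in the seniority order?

By classification: Mendoza and Ibarra (Journeyperson); then Pereira, Oyelaran, Moreau, Dimitriou, Mbeki, Okafor and Halvorsen (Probationary).
Mendoza and Ibarra both have accumulated service hours 26085 hours, so the next rule applies.
Among Mendoza and Ibarra, by employee number (lower first): Mendoza (2602) before Ibarra (9727).
Among Pereira, Oyelaran, Moreau, Dimitriou, Mbeki, Okafor and Halvorsen, by accumulated service hours (higher first): Pereira (36025 hours) before Oyelaran and Moreau (21552 hours) before Dimitriou, Mbeki and Okafor (6413 hours) before Halvorsen (3523 hours).
Among Oyelaran and Moreau, by employee number (lower first): Oyelaran (3699) before Moreau (4327).
Among Dimitriou, Mbeki and Okafor, by employee number (lower first): Dimitriou (1349) before Mbeki (2456) before Okafor (9815).
Order: Mendoza, Ibarra, Pereira, Oyelaran, Moreau, Dimitriou, Mbeki, Okafor, Halvorsen.

Okafor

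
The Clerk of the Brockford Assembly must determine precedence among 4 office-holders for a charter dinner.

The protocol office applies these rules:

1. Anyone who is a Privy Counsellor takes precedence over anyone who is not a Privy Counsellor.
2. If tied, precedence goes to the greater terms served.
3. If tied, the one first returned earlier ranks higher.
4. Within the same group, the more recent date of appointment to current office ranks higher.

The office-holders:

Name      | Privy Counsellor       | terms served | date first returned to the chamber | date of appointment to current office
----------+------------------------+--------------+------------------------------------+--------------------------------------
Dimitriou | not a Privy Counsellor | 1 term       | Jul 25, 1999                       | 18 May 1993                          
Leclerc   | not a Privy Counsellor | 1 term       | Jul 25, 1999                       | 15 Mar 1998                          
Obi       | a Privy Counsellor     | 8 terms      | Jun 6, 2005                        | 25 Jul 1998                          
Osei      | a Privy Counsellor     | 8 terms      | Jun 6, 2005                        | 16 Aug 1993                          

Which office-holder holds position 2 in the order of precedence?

By the first rule: Obi and Osei (both a Privy Counsellor); then Leclerc and Dimitriou (both not a Privy Counsellor).
Obi and Osei both have terms served 8 terms, so the next rule applies.
Obi and Osei both have date first returned to the chamber Jun 6, 2005, so the next rule applies.
Among Obi and Osei, by date of appointment to current office (later first): Obi (25 Jul 1998) before Osei (16 Aug 1993).
Leclerc and Dimitriou both have terms served 1 term, so the next rule applies.
Leclerc and Dimitriou both have date first returned to the chamber Jul 25, 1999, so the next rule applies.
Among Leclerc and Dimitriou, by date of appointment to current office (later first): Leclerc (15 Mar 1998) before Dimitriou (18 May 1993).
Order: Obi, Osei, Leclerc, Dimitriou.

Osei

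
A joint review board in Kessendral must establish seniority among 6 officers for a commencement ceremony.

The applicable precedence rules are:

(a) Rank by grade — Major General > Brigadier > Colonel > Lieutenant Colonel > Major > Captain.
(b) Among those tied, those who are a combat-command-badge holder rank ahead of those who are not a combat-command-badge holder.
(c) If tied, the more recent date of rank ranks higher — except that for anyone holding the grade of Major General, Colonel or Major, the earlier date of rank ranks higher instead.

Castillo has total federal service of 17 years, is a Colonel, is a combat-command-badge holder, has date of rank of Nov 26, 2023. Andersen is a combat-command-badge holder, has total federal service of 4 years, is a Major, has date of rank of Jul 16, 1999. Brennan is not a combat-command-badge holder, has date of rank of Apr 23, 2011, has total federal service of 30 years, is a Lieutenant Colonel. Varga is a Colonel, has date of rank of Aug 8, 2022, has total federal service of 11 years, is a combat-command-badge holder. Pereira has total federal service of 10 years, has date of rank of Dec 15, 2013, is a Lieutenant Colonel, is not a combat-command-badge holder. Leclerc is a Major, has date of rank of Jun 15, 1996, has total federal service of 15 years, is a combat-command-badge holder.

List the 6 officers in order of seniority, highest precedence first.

Varga, Castillo, Pereira, Brennan, Leclerc, Andersen

By grade: Varga and Castillo (Colonel); then Pereira and Brennan (Lieutenant Colonel); then Leclerc and Andersen (Major).
Varga and Castillo are each a combat-command-badge holder, so the next rule applies.
Among Varga and Castillo, by date of rank (earlier first) (reversed rule for this group): Varga (Aug 8, 2022) before Castillo (Nov 26, 2023).
Pereira and Brennan are each not a combat-command-badge holder, so the next rule applies.
Among Pereira and Brennan, by date of rank (later first): Pereira (Dec 15, 2013) before Brennan (Apr 23, 2011).
Leclerc and Andersen are each a combat-command-badge holder, so the next rule applies.
Among Leclerc and Andersen, by date of rank (earlier first) (reversed rule for this group): Leclerc (Jun 15, 1996) before Andersen (Jul 16, 1999).
Full order: Varga, Castillo, Pereira, Brennan, Leclerc, Andersen.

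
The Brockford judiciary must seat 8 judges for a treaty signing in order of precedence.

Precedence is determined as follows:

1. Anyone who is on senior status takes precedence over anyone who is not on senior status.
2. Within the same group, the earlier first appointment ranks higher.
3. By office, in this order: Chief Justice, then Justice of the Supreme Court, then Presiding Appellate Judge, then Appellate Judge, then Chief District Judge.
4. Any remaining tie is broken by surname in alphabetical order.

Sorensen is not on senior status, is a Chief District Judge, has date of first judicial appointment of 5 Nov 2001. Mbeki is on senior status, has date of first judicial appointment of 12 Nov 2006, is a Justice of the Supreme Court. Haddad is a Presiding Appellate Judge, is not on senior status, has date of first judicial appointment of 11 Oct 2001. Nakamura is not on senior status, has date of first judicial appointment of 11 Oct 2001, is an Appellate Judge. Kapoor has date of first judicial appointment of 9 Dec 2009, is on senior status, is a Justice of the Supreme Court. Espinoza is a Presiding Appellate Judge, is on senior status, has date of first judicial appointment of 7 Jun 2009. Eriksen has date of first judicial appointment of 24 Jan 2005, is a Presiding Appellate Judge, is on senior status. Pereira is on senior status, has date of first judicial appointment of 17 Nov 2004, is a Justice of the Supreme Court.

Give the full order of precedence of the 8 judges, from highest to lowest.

By the first rule: Pereira, Eriksen, Mbeki, Espinoza and Kapoor (each on senior status); then Haddad, Nakamura and Sorensen (each not on senior status).
Among Pereira, Eriksen, Mbeki, Espinoza and Kapoor, by date of first judicial appointment (earlier first): Pereira (17 Nov 2004) before Eriksen (24 Jan 2005) before Mbeki (12 Nov 2006) before Espinoza (7 Jun 2009) before Kapoor (9 Dec 2009).
Among Haddad, Nakamura and Sorensen, by date of first judicial appointment (earlier first): Haddad and Nakamura (11 Oct 2001) before Sorensen (5 Nov 2001).
Among Haddad and Nakamura, by office: Haddad (Presiding Appellate Judge) before Nakamura (Appellate Judge).
Full order: Pereira, Eriksen, Mbeki, Espinoza, Kapoor, Haddad, Nakamura, Sorensen.

Pereira, Eriksen, Mbeki, Espinoza, Kapoor, Haddad, Nakamura, Sorensen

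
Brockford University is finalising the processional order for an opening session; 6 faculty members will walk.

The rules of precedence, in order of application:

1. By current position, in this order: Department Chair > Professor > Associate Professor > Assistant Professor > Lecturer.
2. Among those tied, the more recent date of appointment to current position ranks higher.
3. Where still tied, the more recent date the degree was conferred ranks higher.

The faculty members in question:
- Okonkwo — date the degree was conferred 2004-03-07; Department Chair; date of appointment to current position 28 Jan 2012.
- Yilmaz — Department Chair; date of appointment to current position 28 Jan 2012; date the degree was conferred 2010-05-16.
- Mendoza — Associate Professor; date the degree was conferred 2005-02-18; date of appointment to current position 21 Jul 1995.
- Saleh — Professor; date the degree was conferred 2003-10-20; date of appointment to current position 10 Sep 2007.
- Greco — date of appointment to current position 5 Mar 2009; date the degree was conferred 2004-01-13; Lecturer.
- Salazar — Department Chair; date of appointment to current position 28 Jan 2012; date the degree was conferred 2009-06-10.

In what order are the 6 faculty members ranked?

Yilmaz, Salazar, Okonkwo, Saleh, Mendoza, Greco

By current position: Yilmaz, Salazar and Okonkwo (Department Chair); then Saleh (Professor); then Mendoza (Associate Professor); then Greco (Lecturer).
Yilmaz, Salazar and Okonkwo all have date of appointment to current position 28 Jan 2012, so the next rule applies.
Among Yilmaz, Salazar and Okonkwo, by date the degree was conferred (later first): Yilmaz (2010-05-16) before Salazar (2009-06-10) before Okonkwo (2004-03-07).
Full order: Yilmaz, Salazar, Okonkwo, Saleh, Mendoza, Greco.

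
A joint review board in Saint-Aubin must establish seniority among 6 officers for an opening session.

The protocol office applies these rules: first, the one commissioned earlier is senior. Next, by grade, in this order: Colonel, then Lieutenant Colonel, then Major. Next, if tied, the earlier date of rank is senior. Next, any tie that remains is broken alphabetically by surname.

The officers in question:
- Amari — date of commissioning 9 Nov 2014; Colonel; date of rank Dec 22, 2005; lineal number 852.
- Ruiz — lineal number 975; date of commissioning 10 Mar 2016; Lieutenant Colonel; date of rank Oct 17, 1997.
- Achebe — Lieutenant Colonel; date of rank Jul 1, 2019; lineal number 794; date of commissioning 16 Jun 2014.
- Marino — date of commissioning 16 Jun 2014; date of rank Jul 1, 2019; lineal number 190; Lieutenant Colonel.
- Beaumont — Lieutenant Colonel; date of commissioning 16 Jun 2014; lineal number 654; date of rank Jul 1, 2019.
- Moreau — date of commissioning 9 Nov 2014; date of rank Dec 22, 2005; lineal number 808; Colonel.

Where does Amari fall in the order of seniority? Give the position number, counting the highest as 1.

By date of commissioning (earlier first): Achebe, Beaumont and Marino (each 16 Jun 2014); then Amari and Moreau (both 9 Nov 2014); then Ruiz (10 Mar 2016).
Achebe, Beaumont and Marino are each Lieutenant Colonel, so the next rule applies.
Achebe, Beaumont and Marino all have date of rank Jul 1, 2019, so the next rule applies.
Among Achebe, Beaumont and Marino, alphabetically by surname: Achebe before Beaumont before Marino.
Amari and Moreau are each Colonel, so the next rule applies.
Amari and Moreau both have date of rank Dec 22, 2005, so the next rule applies.
Among Amari and Moreau, alphabetically by surname: Amari before Moreau.
Order: Achebe, Beaumont, Marino, Amari, Moreau, Ruiz. So position 4.

4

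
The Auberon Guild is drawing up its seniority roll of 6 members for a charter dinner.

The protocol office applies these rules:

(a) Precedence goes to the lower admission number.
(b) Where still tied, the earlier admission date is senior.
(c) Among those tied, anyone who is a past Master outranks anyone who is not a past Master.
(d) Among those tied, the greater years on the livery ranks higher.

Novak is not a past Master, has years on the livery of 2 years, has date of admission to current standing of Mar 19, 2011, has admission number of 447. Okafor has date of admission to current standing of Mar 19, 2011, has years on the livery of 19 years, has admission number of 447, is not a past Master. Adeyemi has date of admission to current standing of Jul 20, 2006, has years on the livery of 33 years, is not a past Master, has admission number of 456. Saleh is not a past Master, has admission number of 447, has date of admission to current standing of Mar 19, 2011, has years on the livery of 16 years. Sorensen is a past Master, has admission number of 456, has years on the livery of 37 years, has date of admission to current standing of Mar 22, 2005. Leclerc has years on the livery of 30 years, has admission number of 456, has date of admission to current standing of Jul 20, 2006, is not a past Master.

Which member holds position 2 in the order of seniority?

Saleh

By admission number (lower first): Okafor, Saleh and Novak (each 447); then Sorensen, Adeyemi and Leclerc (each 456).
Okafor, Saleh and Novak all have date of admission to current standing Mar 19, 2011, so the next rule applies.
Okafor, Saleh and Novak are each not a past Master, so the next rule applies.
Among Okafor, Saleh and Novak, by years on the livery (higher first): Okafor (19 years) before Saleh (16 years) before Novak (2 years).
Among Sorensen, Adeyemi and Leclerc, by date of admission to current standing (earlier first): Sorensen (Mar 22, 2005) before Adeyemi and Leclerc (Jul 20, 2006).
Adeyemi and Leclerc are each not a past Master, so the next rule applies.
Among Adeyemi and Leclerc, by years on the livery (higher first): Adeyemi (33 years) before Leclerc (30 years).
Order: Okafor, Saleh, Novak, Sorensen, Adeyemi, Leclerc.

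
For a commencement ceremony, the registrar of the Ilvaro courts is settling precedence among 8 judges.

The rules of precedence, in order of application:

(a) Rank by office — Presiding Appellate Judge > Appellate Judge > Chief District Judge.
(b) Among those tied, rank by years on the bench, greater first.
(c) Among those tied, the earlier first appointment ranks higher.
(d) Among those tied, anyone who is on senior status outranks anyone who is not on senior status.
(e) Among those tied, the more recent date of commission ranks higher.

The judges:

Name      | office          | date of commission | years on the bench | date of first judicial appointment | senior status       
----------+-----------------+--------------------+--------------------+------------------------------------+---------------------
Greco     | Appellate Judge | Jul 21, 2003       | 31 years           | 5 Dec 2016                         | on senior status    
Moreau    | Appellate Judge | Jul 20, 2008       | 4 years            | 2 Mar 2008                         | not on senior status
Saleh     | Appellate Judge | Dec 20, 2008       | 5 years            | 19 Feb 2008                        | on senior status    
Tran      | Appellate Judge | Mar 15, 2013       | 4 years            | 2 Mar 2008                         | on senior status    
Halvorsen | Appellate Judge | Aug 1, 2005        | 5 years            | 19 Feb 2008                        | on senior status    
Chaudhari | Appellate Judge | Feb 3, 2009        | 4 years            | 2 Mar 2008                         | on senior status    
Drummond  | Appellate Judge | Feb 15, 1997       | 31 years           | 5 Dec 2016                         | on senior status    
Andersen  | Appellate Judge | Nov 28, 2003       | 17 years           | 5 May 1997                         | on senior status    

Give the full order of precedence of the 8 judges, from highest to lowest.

Greco, Drummond, Andersen, Saleh, Halvorsen, Tran, Chaudhari, Moreau

By office: Greco, Drummond, Andersen, Saleh, Halvorsen, Tran, Chaudhari and Moreau (Appellate Judge).
Among Greco, Drummond, Andersen, Saleh, Halvorsen, Tran, Chaudhari and Moreau, by years on the bench (higher first): Greco and Drummond (31 years) before Andersen (17 years) before Saleh and Halvorsen (5 years) before Tran, Chaudhari and Moreau (4 years).
Greco and Drummond both have date of first judicial appointment 5 Dec 2016, so the next rule applies.
Greco and Drummond are each on senior status, so the next rule applies.
Among Greco and Drummond, by date of commission (later first): Greco (Jul 21, 2003) before Drummond (Feb 15, 1997).
Saleh and Halvorsen both have date of first judicial appointment 19 Feb 2008, so the next rule applies.
Saleh and Halvorsen are each on senior status, so the next rule applies.
Among Saleh and Halvorsen, by date of commission (later first): Saleh (Dec 20, 2008) before Halvorsen (Aug 1, 2005).
Tran, Chaudhari and Moreau all have date of first judicial appointment 2 Mar 2008, so the next rule applies.
Among Tran, Chaudhari and Moreau, on senior status before not on senior status: Tran and Chaudhari (on senior status) before Moreau (not on senior status).
Among Tran and Chaudhari, by date of commission (later first): Tran (Mar 15, 2013) before Chaudhari (Feb 3, 2009).
Full order: Greco, Drummond, Andersen, Saleh, Halvorsen, Tran, Chaudhari, Moreau.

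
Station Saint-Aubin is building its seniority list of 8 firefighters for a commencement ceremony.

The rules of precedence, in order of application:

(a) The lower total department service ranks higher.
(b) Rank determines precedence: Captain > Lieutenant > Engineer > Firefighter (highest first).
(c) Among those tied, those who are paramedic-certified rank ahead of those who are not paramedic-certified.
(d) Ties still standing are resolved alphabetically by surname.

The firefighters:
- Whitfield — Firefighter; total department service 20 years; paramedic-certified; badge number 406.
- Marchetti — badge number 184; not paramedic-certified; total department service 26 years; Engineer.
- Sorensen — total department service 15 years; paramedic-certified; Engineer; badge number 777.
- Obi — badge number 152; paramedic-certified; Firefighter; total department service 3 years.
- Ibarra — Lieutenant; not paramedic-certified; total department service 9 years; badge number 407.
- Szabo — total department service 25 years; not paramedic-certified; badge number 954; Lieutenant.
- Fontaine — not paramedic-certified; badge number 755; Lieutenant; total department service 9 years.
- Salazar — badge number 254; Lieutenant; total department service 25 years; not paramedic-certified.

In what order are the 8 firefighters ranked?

By total department service (lower first): Obi (3 years); then Fontaine and Ibarra (both 9 years); then Sorensen (15 years); then Whitfield (20 years); then Salazar and Szabo (both 25 years); then Marchetti (26 years).
Fontaine and Ibarra are each Lieutenant, so the next rule applies.
Fontaine and Ibarra are each not paramedic-certified, so the next rule applies.
Among Fontaine and Ibarra, alphabetically by surname: Fontaine before Ibarra.
Salazar and Szabo are each Lieutenant, so the next rule applies.
Salazar and Szabo are each not paramedic-certified, so the next rule applies.
Among Salazar and Szabo, alphabetically by surname: Salazar before Szabo.
Full order: Obi, Fontaine, Ibarra, Sorensen, Whitfield, Salazar, Szabo, Marchetti.

Obi, Fontaine, Ibarra, Sorensen, Whitfield, Salazar, Szabo, Marchetti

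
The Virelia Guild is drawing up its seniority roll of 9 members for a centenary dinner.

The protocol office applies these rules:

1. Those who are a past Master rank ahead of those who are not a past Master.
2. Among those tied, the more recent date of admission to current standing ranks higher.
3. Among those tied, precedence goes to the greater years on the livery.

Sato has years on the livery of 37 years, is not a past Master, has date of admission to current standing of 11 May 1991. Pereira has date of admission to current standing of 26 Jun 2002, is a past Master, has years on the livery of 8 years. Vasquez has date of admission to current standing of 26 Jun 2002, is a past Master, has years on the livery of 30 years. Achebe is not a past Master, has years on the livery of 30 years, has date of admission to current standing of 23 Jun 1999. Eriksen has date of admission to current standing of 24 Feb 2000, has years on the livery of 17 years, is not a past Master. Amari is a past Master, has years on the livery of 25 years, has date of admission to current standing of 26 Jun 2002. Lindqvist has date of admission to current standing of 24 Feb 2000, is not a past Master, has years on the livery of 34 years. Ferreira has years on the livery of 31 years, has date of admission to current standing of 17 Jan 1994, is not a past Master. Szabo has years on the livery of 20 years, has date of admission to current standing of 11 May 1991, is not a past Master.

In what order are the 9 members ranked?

By the first rule: Vasquez, Amari and Pereira (each a past Master); then Lindqvist, Eriksen, Achebe, Ferreira, Sato and Szabo (each not a past Master).
Vasquez, Amari and Pereira all have date of admission to current standing 26 Jun 2002, so the next rule applies.
Among Vasquez, Amari and Pereira, by years on the livery (higher first): Vasquez (30 years) before Amari (25 years) before Pereira (8 years).
Among Lindqvist, Eriksen, Achebe, Ferreira, Sato and Szabo, by date of admission to current standing (later first): Lindqvist and Eriksen (24 Feb 2000) before Achebe (23 Jun 1999) before Ferreira (17 Jan 1994) before Sato and Szabo (11 May 1991).
Among Lindqvist and Eriksen, by years on the livery (higher first): Lindqvist (34 years) before Eriksen (17 years).
Among Sato and Szabo, by years on the livery (higher first): Sato (37 years) before Szabo (20 years).
Full order: Vasquez, Amari, Pereira, Lindqvist, Eriksen, Achebe, Ferreira, Sato, Szabo.

Vasquez, Amari, Pereira, Lindqvist, Eriksen, Achebe, Ferreira, Sato, Szabo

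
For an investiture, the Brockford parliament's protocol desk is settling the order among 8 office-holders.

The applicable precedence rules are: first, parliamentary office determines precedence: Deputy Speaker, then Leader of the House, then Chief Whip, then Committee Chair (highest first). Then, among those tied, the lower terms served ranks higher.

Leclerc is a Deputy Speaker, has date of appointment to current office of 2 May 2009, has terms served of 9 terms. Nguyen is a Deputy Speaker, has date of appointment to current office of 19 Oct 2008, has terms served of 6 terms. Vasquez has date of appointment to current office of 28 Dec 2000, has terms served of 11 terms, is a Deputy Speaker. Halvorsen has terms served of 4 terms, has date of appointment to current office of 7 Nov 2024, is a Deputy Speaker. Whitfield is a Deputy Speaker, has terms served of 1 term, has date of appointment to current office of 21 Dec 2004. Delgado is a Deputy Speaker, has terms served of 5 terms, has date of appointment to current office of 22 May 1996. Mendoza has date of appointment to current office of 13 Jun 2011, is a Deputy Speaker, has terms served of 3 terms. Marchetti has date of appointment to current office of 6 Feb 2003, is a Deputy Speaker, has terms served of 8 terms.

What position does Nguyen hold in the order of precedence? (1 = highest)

By parliamentary office: Whitfield, Mendoza, Halvorsen, Delgado, Nguyen, Marchetti, Leclerc and Vasquez (Deputy Speaker).
Among Whitfield, Mendoza, Halvorsen, Delgado, Nguyen, Marchetti, Leclerc and Vasquez, by terms served (lower first): Whitfield (1 term) before Mendoza (3 terms) before Halvorsen (4 terms) before Delgado (5 terms) before Nguyen (6 terms) before Marchetti (8 terms) before Leclerc (9 terms) before Vasquez (11 terms).
Order: Whitfield, Mendoza, Halvorsen, Delgado, Nguyen, Marchetti, Leclerc, Vasquez. So position 5.

5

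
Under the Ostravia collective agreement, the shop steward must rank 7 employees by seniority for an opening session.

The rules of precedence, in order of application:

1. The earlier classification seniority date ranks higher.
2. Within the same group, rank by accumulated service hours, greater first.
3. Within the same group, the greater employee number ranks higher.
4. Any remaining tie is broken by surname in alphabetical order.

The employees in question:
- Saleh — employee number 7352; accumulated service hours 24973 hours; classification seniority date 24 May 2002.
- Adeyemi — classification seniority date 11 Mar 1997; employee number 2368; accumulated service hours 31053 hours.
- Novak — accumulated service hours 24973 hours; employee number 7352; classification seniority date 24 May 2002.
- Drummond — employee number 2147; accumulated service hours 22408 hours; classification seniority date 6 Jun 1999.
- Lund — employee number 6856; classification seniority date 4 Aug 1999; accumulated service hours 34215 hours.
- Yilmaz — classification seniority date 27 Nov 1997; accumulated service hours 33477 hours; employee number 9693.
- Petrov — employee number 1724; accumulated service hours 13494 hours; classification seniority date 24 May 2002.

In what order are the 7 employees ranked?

Adeyemi, Yilmaz, Drummond, Lund, Novak, Saleh, Petrov

By classification seniority date (earlier first): Adeyemi (11 Mar 1997); then Yilmaz (27 Nov 1997); then Drummond (6 Jun 1999); then Lund (4 Aug 1999); then Novak, Saleh and Petrov (each 24 May 2002).
Among Novak, Saleh and Petrov, by accumulated service hours (higher first): Novak and Saleh (24973 hours) before Petrov (13494 hours).
Novak and Saleh both have employee number 7352, so the next rule applies.
Among Novak and Saleh, alphabetically by surname: Novak before Saleh.
Full order: Adeyemi, Yilmaz, Drummond, Lund, Novak, Saleh, Petrov.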